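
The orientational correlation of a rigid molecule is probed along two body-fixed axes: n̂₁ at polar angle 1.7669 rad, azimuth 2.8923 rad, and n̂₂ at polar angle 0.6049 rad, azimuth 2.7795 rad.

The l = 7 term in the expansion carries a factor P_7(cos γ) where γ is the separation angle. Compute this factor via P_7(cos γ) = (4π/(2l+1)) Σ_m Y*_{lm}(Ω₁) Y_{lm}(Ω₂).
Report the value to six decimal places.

-0.029546

Expand P_7 via completeness: Σ_{m} conj(Y_{7,m}) at Ω₁ times Y_{7,m} at Ω₂ —
  m=-7: (0.07571 + 0.43007j) × (0.00790 - 0.00549j) = 0.00296 + 0.00298j  (running Σ = 0.00296 + 0.00298j)
  m=-6: (-0.02433 + 0.32368j) × (-0.02947 + 0.04291j) = -0.01317 - 0.01058j  (running Σ = -0.01021 - 0.00760j)
  m=-5: (0.05376 - 0.15989j) × (0.04039 - 0.16527j) = -0.02425 - 0.01534j  (running Σ = -0.03447 - 0.02294j)
  m=-4: (0.18001 - 0.27861j) × (0.04468 + 0.36316j) = 0.10922 + 0.05292j  (running Σ = 0.07476 + 0.02998j)
  m=-3: (-0.05360 + 0.04972j) × (-0.22563 - 0.42866j) = 0.03341 + 0.01176j  (running Σ = 0.10816 + 0.04174j)
  m=-2: (-0.28411 + 0.15469j) × (0.18823 + 0.16649j) = -0.07923 - 0.01818j  (running Σ = 0.02893 + 0.02356j)
  m=-1: (0.03428 - 0.00873j) × (0.25088 + 0.09503j) = 0.00943 + 0.00107j  (running Σ = 0.03836 + 0.02462j)
  m=0: (0.31954 + 0.00000j) × (-0.35048 + 0.00000j) = -0.11199 + 0.00000j  (running Σ = -0.07363 + 0.02462j)
  m=1: (-0.03428 - 0.00873j) × (-0.25088 + 0.09503j) = 0.00943 - 0.00107j  (running Σ = -0.06420 + 0.02356j)
  m=2: (-0.28411 - 0.15469j) × (0.18823 - 0.16649j) = -0.07923 + 0.01818j  (running Σ = -0.14343 + 0.04174j)
  m=3: (0.05360 + 0.04972j) × (0.22563 - 0.42866j) = 0.03341 - 0.01176j  (running Σ = -0.11002 + 0.02998j)
  m=4: (0.18001 + 0.27861j) × (0.04468 - 0.36316j) = 0.10922 - 0.05292j  (running Σ = -0.00080 - 0.02294j)
  m=5: (-0.05376 - 0.15989j) × (-0.04039 - 0.16527j) = -0.02425 + 0.01534j  (running Σ = -0.02505 - 0.00760j)
  m=6: (-0.02433 - 0.32368j) × (-0.02947 - 0.04291j) = -0.01317 + 0.01058j  (running Σ = -0.03823 + 0.00298j)
  m=7: (-0.07571 + 0.43007j) × (-0.00790 - 0.00549j) = 0.00296 - 0.00298j  (running Σ = -0.03527 + 0.00000j)
Accumulated sum -0.03527 + 0.00000j; after 4π/(2l+1) scaling, -0.02955 + 0.00000j ⇒ P_7 = -0.029546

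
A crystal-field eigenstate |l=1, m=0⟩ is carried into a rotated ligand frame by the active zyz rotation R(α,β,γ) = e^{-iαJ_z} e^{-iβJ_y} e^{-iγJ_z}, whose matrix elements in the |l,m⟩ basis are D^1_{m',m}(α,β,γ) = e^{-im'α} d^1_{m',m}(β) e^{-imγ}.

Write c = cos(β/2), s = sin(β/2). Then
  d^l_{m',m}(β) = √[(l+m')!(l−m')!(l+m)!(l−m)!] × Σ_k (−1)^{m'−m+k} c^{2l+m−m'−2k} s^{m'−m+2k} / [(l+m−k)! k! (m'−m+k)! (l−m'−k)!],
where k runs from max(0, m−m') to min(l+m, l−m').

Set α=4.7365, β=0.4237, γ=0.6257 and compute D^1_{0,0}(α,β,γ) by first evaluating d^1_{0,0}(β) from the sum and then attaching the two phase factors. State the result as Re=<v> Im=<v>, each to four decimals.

First d^1_{0,0}(β=0.4237), then the phase factors e^{-i(0)α} and e^{-i(0)γ}:
c=cos(0.423700/2)=0.977644, s=sin(0.423700/2)=0.210269; N=√[1·1·1·1]=1.000000
Admissible k: 0..1 (factorial args all ≥0)
  k=0: (−1)^0·1.0000/(1)·0.9776^2·0.2103^0 = +0.955787
  k=1: (−1)^1·1.0000/(1)·0.9776^0·0.2103^2 = -0.044213
d^1_{0,0}(0.4237) = +0.955787 -0.044213 = +0.911574
Phases: e^{-i·(0)·4.7365}=+1.000000+0.000000i, e^{-i·(0)·0.6257}=+1.000000+0.000000i ⇒ D=+0.911574+0.000000i

Re=0.9116 Im=0.0000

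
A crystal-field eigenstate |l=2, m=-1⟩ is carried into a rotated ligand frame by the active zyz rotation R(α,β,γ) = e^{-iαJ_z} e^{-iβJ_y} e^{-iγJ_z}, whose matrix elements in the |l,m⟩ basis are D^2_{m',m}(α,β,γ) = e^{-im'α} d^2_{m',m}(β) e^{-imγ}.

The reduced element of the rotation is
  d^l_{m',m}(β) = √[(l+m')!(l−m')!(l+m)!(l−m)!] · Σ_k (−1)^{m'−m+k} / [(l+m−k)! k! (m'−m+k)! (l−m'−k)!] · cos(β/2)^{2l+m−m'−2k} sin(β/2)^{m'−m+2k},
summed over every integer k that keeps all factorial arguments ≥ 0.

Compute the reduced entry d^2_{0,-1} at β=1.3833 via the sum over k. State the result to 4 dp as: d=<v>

d=-0.2243

d^2_{0,-1}(β=1.3833) via the finite sum:
Half-angle: c=0.770195, s=0.637809. N=√(2·2·1·6)=4.898979
k∈{0,1} keeps every argument non-negative
  k=0: (−1)^1·4.8990/(2)·0.7702^3·0.6378^1 = -0.713786
  k=1: (−1)^2·4.8990/(2)·0.7702^1·0.6378^3 = +0.489494
d^2_{0,-1}(1.3833) = -0.713786 +0.489494 = -0.224291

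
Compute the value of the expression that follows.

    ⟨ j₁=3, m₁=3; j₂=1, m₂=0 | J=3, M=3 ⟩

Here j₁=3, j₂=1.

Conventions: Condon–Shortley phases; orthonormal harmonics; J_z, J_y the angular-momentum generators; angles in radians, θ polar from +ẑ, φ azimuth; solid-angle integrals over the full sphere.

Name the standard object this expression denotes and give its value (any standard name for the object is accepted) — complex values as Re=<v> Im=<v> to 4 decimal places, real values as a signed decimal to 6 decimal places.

Clebsch–Gordan coefficient, +√(3/4) ≈ +0.866025

This is a Clebsch–Gordan (vector-coupling) coefficient.
√[7·1!5!1!/8! · 6!0!1!1!6!0!] = √(10800)
  +(−1)^0/∏(0,1,0,1,5,0)! = 1/120  (running 1/120)
⟨..|..⟩ = √(10800)·(1/120) = +0.866025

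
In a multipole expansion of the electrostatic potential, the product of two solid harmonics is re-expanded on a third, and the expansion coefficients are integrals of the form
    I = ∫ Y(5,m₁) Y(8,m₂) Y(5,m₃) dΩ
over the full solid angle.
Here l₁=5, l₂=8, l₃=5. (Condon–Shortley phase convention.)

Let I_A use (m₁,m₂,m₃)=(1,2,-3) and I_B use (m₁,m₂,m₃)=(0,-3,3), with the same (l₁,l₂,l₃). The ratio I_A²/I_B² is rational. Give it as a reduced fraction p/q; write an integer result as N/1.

169/55

l's match ⇒ only the (l;m) 3-j factors differ between A and B.
A: triangle coeff Δ(5,8,5) = 1/37413090; Σ_t [2,4]: t=2:+1/116121600 t=3:−1/3628800 t=4:+1/1658880 = 13/38707200; (3j)²=39/3553 [(5 8 5; 1 2 -3)], sign=+1
B: triangle coeff Δ(5,8,5) = 1/37413090; Σ_t [3,5]: t=3:−1/2073600 t=4:+1/2903040 t=5:−1/58060800 = -1/6451200; (3j)²=15/4199 [(5 8 5; 0 -3 3)], sign=-1
I_A²/I_B² = (39/3553)/(15/4199) = 169/55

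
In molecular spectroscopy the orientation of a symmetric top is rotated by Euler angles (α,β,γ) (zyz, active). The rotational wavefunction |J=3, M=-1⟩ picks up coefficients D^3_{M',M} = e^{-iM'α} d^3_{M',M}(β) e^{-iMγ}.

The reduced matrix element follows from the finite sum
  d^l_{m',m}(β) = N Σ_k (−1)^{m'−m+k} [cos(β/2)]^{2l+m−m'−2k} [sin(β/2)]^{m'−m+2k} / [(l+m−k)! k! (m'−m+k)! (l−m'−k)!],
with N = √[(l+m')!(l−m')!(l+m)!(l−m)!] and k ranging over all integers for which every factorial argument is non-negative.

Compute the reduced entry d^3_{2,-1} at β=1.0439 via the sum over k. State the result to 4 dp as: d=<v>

d=-0.4261

d^3_{2,-1}(β=1.0439) via the finite sum:
With c≡cos(β/2)=0.866849 and s≡sin(β/2)=0.498571, N=[120·1·2·24]^{1/2}=75.894664
k∈{0,1} keeps every argument non-negative
  k=0: (−1)^3·75.8947/(12)·0.8668^3·0.4986^3 = -0.510554
  k=1: (−1)^4·75.8947/(24)·0.8668^1·0.4986^5 = +0.084446
d^3_{2,-1}(1.0439) = -0.510554 +0.084446 = -0.426108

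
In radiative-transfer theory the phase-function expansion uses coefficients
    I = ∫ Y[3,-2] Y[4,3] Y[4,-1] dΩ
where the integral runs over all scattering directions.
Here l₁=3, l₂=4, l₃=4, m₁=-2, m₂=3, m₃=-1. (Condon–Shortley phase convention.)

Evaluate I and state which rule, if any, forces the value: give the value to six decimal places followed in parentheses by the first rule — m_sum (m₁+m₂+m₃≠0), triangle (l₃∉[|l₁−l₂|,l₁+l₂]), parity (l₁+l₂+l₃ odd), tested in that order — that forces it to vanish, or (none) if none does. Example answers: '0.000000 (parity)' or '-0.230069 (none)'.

0.000000 (parity)

l₁+l₂+l₃=11 is odd: 3j(l;000)=0 ⇒ I=0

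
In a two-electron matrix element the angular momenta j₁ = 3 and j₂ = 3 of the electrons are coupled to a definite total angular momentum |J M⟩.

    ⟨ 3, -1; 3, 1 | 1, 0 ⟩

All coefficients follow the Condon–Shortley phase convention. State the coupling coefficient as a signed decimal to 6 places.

-0.188982

j₁+j₂−J=5  J+j₁−j₂=1  J−j₁+j₂=1  j₁+j₂+J+1=8
(j₁±m₁, j₂±m₂, J±M) = (2,4,4,2,1,1)
P² = 144/7
sum k=3..4:
  [3] −1/12 = -1/12
  [4] +1/24 = 1/24
S = -1/24
C² = P²·S² = 1/28 ; C = -0.188982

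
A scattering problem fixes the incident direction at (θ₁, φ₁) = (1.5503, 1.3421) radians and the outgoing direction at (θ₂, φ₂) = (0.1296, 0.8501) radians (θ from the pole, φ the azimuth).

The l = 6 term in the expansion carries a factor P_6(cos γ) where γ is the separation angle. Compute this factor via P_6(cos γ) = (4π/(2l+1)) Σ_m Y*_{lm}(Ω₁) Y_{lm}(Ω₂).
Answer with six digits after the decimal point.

Expand P_6 via completeness: Σ_{m} conj(Y_{6,m}) at Ω₁ times Y_{6,m} at Ω₂ —
  m=-6: Y*=(-0.095200, 0.472990)  Y=(0.000001, 0.000002)  product (-0.000001, 0.000000)
  m=-5: Y*=(0.031181, 0.014199)  Y=(-0.000027, 0.000054)  product (-0.000002, 0.000001)
  m=-4: Y*=(-0.216435, 0.281182)  Y=(-0.000944, 0.000250)  product (0.000134, -0.000320)
  m=-3: Y*=(0.025318, 0.030921)  Y=(-0.009048, -0.006075)  product (-0.000041, -0.000434)
  m=-2: Y*=(-0.289887, 0.142684)  Y=(-0.010675, -0.082035)  product (0.014800, 0.022258)
  m=-1: Y*=(0.009545, 0.041006)  Y=(0.258097, -0.293859)  product (0.014513, 0.007779)
  m=+0: Y*=(-0.315046, -0.000000)  Y=(0.845368, 0.000000)  product (-0.266330, -0.000000)
  m=+1: Y*=(-0.009545, 0.041006)  Y=(-0.258097, -0.293859)  product (0.014513, -0.007779)
  m=+2: Y*=(-0.289887, -0.142684)  Y=(-0.010675, 0.082035)  product (0.014800, -0.022258)
  m=+3: Y*=(-0.025318, 0.030921)  Y=(0.009048, -0.006075)  product (-0.000041, 0.000434)
  m=+4: Y*=(-0.216435, -0.281182)  Y=(-0.000944, -0.000250)  product (0.000134, 0.000320)
  m=+5: Y*=(-0.031181, 0.014199)  Y=(0.000027, 0.000054)  product (-0.000002, -0.000001)
  m=+6: Y*=(-0.095200, -0.472990)  Y=(0.000001, -0.000002)  product (-0.000001, -0.000000)
Σ over m = (-0.207523, -0.000000); ×(4π/13) → (-0.200601, -0.000000). Real part: -0.200601

-0.200601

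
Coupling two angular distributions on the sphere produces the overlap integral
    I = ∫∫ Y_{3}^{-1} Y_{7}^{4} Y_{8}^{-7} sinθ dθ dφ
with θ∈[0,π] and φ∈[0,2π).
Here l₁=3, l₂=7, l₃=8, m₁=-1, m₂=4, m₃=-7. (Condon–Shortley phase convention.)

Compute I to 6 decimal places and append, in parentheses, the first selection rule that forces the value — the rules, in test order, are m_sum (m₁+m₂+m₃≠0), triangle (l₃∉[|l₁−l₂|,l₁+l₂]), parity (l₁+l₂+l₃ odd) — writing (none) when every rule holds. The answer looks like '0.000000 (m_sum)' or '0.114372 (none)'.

0.000000 (m_sum)

m-sum = -1 + 4 − 7 = -4 ≠ 0 ⇒ I = 0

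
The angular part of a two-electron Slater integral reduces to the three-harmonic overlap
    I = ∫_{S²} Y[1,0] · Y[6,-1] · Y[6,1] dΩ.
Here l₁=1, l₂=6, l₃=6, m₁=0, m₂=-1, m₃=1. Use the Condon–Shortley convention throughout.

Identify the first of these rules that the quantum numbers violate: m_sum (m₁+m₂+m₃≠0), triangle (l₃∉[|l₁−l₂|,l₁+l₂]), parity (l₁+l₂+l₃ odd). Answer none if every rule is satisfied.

Σmᵢ = 0  ✓
l₃∈[|l₁−l₂|,l₁+l₂]=[5,7], have l₃=6  ✓
Σlᵢ = 13 ⇒ odd  ✗

parity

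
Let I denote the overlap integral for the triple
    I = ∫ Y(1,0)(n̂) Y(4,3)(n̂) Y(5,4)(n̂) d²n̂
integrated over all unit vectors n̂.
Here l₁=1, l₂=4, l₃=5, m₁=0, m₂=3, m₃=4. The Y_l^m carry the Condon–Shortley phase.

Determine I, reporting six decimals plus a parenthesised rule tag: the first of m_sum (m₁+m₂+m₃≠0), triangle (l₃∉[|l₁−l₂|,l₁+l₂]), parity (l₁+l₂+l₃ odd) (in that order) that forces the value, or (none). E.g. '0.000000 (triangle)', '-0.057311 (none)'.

Σmᵢ = 7 ≠ 0, so the φ-integral vanishes; I = 0

0.000000 (m_sum)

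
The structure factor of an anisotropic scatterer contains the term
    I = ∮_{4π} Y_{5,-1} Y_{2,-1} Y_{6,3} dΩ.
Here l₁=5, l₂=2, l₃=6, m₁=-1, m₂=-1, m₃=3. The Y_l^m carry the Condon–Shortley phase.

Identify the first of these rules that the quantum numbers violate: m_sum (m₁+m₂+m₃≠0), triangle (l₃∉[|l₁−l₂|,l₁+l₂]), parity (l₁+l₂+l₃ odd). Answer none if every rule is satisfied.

m₁+m₂+m₃ = -1 − 1 + 3 = 1  ✗
triangle: |5−2|=3 ≤ l₃=6 ≤ 5+2=7
parity: l₁+l₂+l₃ = 13 is odd

m_sum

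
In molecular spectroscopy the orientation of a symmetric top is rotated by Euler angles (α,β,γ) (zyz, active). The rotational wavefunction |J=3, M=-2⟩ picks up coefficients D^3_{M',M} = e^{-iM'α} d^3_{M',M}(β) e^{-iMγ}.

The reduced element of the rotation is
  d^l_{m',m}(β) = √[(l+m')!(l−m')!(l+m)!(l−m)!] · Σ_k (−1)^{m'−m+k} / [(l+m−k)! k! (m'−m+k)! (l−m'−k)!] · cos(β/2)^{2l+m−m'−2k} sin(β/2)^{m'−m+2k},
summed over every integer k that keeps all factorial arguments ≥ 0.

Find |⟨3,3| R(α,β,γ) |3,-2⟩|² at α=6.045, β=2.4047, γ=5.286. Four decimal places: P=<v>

P=0.3886

First d^3_{3,-2}(β=2.4047), then the phase factors e^{-i(3)α} and e^{-i(-2)γ}:
c=cos(2.404700/2)=0.360166, s=sin(2.404700/2)=0.932888; N=√[720·1·1·120]=293.938769
Admissible k: 0..0 (factorial args all ≥0)
  k=0: (−1)^5·293.9388/(120)·0.3602^1·0.9329^5 = -0.623342
d^3_{3,-2}(2.4047) = -0.623342
|D^3_{3,-2}|² = |d^3_{3,-2}(β)|² = (-0.623342)² = 0.388556 (the z-rotation phases have unit modulus)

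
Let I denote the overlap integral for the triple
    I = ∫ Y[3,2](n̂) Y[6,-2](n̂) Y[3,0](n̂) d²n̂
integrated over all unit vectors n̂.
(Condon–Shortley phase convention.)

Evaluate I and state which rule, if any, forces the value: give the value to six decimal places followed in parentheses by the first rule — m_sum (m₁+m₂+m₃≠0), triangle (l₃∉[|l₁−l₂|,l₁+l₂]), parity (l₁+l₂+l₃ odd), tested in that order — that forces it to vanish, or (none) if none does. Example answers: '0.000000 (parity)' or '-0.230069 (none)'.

Rules hold: Σm=0, L=12 even, 3≤3≤9.
N = 7·13·7 = 637
Δ = 6!·0!·6!/13! = 1/12012
Racah Σ t=3..3: t=3:−1/1296 = -1/1296
⇒ 3j(3 6 3; 0 0 0)² = 100/3003, sgn +1
Racah Σ t=1..1: t=1:−1/4320 = -1/4320
⇒ 3j(3 6 3; 2 -2 0)² = 8/429, sgn +1
4πI² = N·(3j₀)²·(3jₘ)² = 5600/14157
I = +1·√(0.395564/4π) = 0.17742036
No selection rule forces the value: the integral is nonzero (none).

0.177420 (none)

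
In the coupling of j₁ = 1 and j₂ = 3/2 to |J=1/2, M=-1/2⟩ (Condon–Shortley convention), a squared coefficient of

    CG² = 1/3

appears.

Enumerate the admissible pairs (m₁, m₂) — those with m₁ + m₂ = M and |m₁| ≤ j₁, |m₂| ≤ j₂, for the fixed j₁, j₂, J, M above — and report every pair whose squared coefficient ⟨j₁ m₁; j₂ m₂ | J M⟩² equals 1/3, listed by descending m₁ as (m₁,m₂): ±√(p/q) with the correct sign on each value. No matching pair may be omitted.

Admissible pairs with m₁+m₂ = M = -1/2: (-1,1/2), (0,-1/2), (1,-3/2)
  (m₁,m₂)=(1,-3/2): CG² = 1/2, CG = +√(1/2)
  (m₁,m₂)=(0,-1/2): CG² = 1/3, CG = −√(1/3)   ← matches the target
  (m₁,m₂)=(-1,1/2): CG² = 1/6, CG = +√(1/6)
Pairs with CG² = 1/3: (0,-1/2): −√(1/3)

(0,-1/2): −√(1/3)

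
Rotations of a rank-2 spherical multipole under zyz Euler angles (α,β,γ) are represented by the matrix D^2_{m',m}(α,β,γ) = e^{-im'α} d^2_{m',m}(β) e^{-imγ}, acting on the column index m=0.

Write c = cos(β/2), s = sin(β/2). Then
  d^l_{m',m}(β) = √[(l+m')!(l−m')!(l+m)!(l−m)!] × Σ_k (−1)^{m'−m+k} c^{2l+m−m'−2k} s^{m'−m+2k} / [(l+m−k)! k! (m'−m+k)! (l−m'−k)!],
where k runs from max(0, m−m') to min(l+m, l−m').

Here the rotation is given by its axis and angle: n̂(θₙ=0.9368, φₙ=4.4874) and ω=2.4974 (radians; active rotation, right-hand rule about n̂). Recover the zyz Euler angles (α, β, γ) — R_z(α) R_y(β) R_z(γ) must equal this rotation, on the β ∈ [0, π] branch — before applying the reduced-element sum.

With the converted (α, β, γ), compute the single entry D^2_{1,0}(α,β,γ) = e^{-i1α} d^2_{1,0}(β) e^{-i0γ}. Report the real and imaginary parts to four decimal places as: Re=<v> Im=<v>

Axis–angle → zyz. n̂ = (sinθₙcosφₙ, sinθₙsinφₙ, cosθₙ) = (-0.179741, -0.785361, +0.592369), ω = 2.4974.
R = I cosω + sinω [n̂]ₓ + (1−cosω) n̂n̂ᵀ gives
  R = [-0.741446, -0.101717, -0.663258; +0.609781, +0.310385, -0.729266; +0.280044, -0.945153, -0.168108]
β = atan2(√(R₁₃²+R₂₃²), R₃₃) = 1.739707; α = atan2(R₂₃, R₁₃) mod 2π = 3.974357; γ = atan2(R₃₂, −R₃₁) mod 2π = 4.424335
First d^2_{1,0}(β=1.7397), then the phase factors e^{-i(1)α} and e^{-i(0)γ}:
c=cos(1.739707/2)=0.644939, s=sin(1.739707/2)=0.764234; N=√[6·1·2·2]=4.898979
k∈{0,1} keeps every argument non-negative
  k=0: (−1)^1·4.8990/(2)·0.6449^3·0.7642^1 = -0.502178
  k=1: (−1)^2·4.8990/(2)·0.6449^1·0.7642^3 = +0.705137
d^2_{1,0}(1.7397) = -0.502178 +0.705137 = +0.202960
D = (-0.672833+0.739794i)·(+0.202960)·(+1.000000+0.000000i) = -0.136558+0.150148i

Re=-0.1366 Im=0.1501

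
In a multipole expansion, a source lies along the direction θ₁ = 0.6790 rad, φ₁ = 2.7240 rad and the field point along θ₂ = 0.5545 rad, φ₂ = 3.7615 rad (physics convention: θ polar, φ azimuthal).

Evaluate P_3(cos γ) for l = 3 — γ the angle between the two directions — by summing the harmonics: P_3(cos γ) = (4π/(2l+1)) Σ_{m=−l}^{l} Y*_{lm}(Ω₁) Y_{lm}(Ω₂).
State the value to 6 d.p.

Term-by-term m-sum for l=3 (normalisation 4π/7 = 1.795196):
  m=-3: (-0.032314+0.098161i) × (+0.017351+0.058375i) = -0.006291-0.000183i  (running Σ = -0.006291-0.000183i)
  m=-2: (+0.210487-0.232564i) × (+0.078274-0.227792i) = -0.036500-0.066151i  (running Σ = -0.042791-0.066334i)
  m=-1: (-0.376234+0.166931i) × (-0.362021+0.258400i) = +0.093070-0.157651i  (running Σ = +0.050279-0.223985i)
  m=0: (+0.008127-0.000000i) × (+0.194764+0.000000i) = +0.001583+0.000000i  (running Σ = +0.051862-0.223985i)
  m=1: (+0.376234+0.166931i) × (+0.362021+0.258400i) = +0.093070+0.157651i  (running Σ = +0.144932-0.066334i)
  m=2: (+0.210487+0.232564i) × (+0.078274+0.227792i) = -0.036500+0.066151i  (running Σ = +0.108431-0.000183i)
  m=3: (+0.032314+0.098161i) × (-0.017351+0.058375i) = -0.006291+0.000183i  (running Σ = +0.102140-0.000000i)
Σ over m = +0.102140-0.000000i; ×(4π/7) → +0.183362-0.000000i. Real part: 0.183362

0.183362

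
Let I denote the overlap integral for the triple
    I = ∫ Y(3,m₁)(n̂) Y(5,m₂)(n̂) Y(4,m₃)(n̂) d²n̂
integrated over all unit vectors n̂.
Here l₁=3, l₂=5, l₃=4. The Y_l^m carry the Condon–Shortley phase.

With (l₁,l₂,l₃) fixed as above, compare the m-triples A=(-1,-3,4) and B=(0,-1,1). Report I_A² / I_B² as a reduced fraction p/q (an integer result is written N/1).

Shared (l₁,l₂,l₃)=(3,5,4): N and (l;000)² cancel in I_A²/I_B².
A: Δ = 4!·2!·6!/13! = 1/180180; Racah Σ t=2..2: t=2:+1/5760 = 1/5760; ⇒ 3j(3 5 4; -1 -3 4)² = 56/2145, sgn +1
B: Δ = 4!·2!·6!/13! = 1/180180; Racah Σ t=1..3: t=1:−1/432 t=2:+1/192 t=3:−1/1440 = 19/8640; ⇒ 3j(3 5 4; 0 -1 1)² = 361/30030, sgn -1
I_A²/I_B² = (56/2145)/(361/30030) = 784/361

784/361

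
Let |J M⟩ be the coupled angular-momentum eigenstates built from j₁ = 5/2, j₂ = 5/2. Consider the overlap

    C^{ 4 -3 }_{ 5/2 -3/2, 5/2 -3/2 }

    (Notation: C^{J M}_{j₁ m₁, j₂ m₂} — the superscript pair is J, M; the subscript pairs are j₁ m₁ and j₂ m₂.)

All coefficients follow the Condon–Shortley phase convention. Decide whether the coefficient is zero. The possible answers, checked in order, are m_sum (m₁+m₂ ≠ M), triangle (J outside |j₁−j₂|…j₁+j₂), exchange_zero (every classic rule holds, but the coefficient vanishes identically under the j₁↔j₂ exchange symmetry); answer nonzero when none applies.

exchange_zero

m-sum: m₁+m₂ = -3/2+(-3/2) = -3, M = -3  ✓
triangle: |j₁−j₂| = 0 ≤ J = 4 ≤ j₁+j₂ = 5  ✓
exchange: j₁=j₂ and m₁=m₂, and (−1)^(j₁+j₂−J) = (−1)^1 = −1 forces ⟨j₁m₁;j₂m₂|JM⟩ = −⟨j₂m₂;j₁m₁|JM⟩ = −⟨j₁m₁;j₂m₂|JM⟩ ⇒ the coefficient vanishes identically
Racah sum check: Σ_k collapses to 0 ⇒ CG = 0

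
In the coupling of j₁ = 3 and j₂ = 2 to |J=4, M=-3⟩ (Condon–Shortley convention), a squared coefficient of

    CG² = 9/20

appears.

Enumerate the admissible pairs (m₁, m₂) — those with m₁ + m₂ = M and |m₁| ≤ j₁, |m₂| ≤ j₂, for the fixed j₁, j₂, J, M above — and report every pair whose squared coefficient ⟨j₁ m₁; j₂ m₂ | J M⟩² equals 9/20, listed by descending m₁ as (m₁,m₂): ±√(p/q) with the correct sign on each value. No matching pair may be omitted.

(-3,0): −√(9/20)

Admissible pairs with m₁+m₂ = M = -3: (-3,0), (-2,-1), (-1,-2)
  (m₁,m₂)=(-1,-2): CG² = 1/2, CG = +√(1/2)
  (m₁,m₂)=(-2,-1): CG² = 1/20, CG = −√(1/20)
  (m₁,m₂)=(-3,0): CG² = 9/20, CG = −√(9/20)   ← matches the target
Pairs with CG² = 9/20: (-3,0): −√(9/20)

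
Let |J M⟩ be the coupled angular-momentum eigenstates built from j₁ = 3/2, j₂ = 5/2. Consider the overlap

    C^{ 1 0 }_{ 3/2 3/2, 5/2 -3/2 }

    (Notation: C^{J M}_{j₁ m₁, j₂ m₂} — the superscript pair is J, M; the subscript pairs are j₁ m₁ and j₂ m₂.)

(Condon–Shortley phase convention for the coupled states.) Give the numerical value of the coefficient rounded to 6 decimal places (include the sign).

+0.447214

j₁+j₂−J=3  J+j₁−j₂=0  J−j₁+j₂=2  j₁+j₂+J+1=6
(j₁±m₁, j₂±m₂, J±M) = (3,0,1,4,1,1)
P² = 36/5
sum k=0..0:
  [0] +1/6 = 1/6
S = 1/6
C² = P²·S² = 1/5 ; C = +0.447214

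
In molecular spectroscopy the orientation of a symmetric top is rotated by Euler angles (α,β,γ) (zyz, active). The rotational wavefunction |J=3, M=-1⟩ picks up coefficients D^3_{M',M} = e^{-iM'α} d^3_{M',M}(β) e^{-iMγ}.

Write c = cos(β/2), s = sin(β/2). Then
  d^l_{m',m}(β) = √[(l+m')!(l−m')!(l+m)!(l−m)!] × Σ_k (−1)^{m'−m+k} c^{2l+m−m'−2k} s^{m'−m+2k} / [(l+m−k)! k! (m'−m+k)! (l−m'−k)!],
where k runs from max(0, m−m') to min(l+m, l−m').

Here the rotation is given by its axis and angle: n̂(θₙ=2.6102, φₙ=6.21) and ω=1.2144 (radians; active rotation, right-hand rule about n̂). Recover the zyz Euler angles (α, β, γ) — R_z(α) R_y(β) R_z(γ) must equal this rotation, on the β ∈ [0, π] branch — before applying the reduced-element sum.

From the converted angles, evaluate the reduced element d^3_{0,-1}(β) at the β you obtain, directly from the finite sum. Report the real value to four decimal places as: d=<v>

d=-0.5915

Axis–angle → zyz. n̂ = (sinθₙcosφₙ, sinθₙsinφₙ, cosθₙ) = (+0.505378, -0.037052, -0.862102), ω = 1.2144.
R = I cosω + sinω [n̂]ₓ + (1−cosω) n̂n̂ᵀ gives
  R = [+0.515195, +0.795736, -0.318400; -0.820120, +0.349793, -0.452822; -0.248952, +0.494418, +0.832810]
β = atan2(√(R₁₃²+R₂₃²), R₃₃) = 0.586631; α = atan2(R₂₃, R₁₃) mod 2π = 4.099554; γ = atan2(R₃₂, −R₃₁) mod 2π = 1.104332
d^3_{0,-1}(β=0.5866) via the finite sum:
c=cos(0.586631/2)=0.957291, s=sin(0.586631/2)=0.289128; N=√[6·6·2·24]=41.569219
The bounds max(0,m−m')=0 and min(l+m,l−m')=2 give 3 terms
  k=0: (−1)^1·41.5692/(12)·0.9573^5·0.2891^1 = -0.805191
  k=1: (−1)^2·41.5692/(4)·0.9573^3·0.2891^3 = +0.220349
  k=2: (−1)^3·41.5692/(12)·0.9573^1·0.2891^5 = -0.006700
d^3_{0,-1}(0.5866) = -0.805191 +0.220349 -0.006700 = -0.591542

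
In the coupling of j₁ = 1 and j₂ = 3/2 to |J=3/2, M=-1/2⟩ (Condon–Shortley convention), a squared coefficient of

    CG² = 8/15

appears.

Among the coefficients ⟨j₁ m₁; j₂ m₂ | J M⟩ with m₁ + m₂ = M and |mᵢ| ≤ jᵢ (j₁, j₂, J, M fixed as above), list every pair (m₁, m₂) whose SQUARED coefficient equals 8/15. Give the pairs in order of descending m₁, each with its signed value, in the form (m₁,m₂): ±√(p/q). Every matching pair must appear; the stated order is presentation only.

Admissible pairs with m₁+m₂ = M = -1/2: (-1,1/2), (0,-1/2), (1,-3/2)
  (m₁,m₂)=(1,-3/2): CG² = 2/5, CG = +√(2/5)
  (m₁,m₂)=(0,-1/2): CG² = 1/15, CG = +√(1/15)
  (m₁,m₂)=(-1,1/2): CG² = 8/15, CG = −√(8/15)   ← matches the target
Pairs with CG² = 8/15: (-1,1/2): −√(8/15)

(-1,1/2): −√(8/15)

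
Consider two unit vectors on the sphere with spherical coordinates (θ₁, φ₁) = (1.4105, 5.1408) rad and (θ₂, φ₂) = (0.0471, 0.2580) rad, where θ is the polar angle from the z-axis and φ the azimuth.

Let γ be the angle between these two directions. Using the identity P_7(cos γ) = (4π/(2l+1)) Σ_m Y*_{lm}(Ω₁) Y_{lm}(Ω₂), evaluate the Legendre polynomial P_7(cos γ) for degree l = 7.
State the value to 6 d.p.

-0.279369

Summing Y*_{l m}(θ₁,φ₁)·Y_{l m}(θ₂,φ₂) over m ∈ [−7, 7]; prefactor 4π/(2·7+1) = 0.837758:
  m=-7: Y*=-0.064979-0.452211i  Y=-0.000000-0.000000i  product -0.000000+0.000000i
  m=-6: Y*=+0.232518-0.149406i  Y=+0.000000-0.000000i  product -0.000000-0.000000i
  m=-5: Y*=-0.193545-0.124400i  Y=+0.000000-0.000001i  product -0.000000+0.000000i
  m=-4: Y*=+0.042264-0.293854i  Y=+0.000018-0.000031i  product -0.000008-0.000007i
  m=-3: Y*=-0.144137+0.042317i  Y=+0.000657-0.000642i  product -0.000067+0.000120i
  m=-2: Y*=-0.195867-0.226054i  Y=+0.014347-0.008139i  product -0.004650-0.001649i
  m=-1: Y*=-0.049114+0.107542i  Y=+0.183327-0.048377i  product -0.003801+0.022091i
  m=+0: Y*=-0.298825-0.000000i  Y=+1.058876+0.000000i  product -0.316418-0.000000i
  m=+1: Y*=+0.049114+0.107542i  Y=-0.183327-0.048377i  product -0.003801-0.022091i
  m=+2: Y*=-0.195867+0.226054i  Y=+0.014347+0.008139i  product -0.004650+0.001649i
  m=+3: Y*=+0.144137+0.042317i  Y=-0.000657-0.000642i  product -0.000067-0.000120i
  m=+4: Y*=+0.042264+0.293854i  Y=+0.000018+0.000031i  product -0.000008+0.000007i
  m=+5: Y*=+0.193545-0.124400i  Y=-0.000000-0.000001i  product -0.000000-0.000000i
  m=+6: Y*=+0.232518+0.149406i  Y=+0.000000+0.000000i  product -0.000000+0.000000i
  m=+7: Y*=+0.064979-0.452211i  Y=+0.000000-0.000000i  product -0.000000-0.000000i
Σ over m = -0.333473-0.000000i; ×(4π/15) → -0.279369-0.000000i. Real part: -0.279369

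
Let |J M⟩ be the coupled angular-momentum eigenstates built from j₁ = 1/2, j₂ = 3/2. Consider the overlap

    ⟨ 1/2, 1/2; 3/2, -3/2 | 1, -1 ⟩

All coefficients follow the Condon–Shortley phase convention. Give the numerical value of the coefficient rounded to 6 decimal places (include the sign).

j₁+j₂−J=1  J+j₁−j₂=0  J−j₁+j₂=2  j₁+j₂+J+1=4
(j₁±m₁, j₂±m₂, J±M) = (1,0,0,3,0,2)
P² = 3
sum k=0..0:
  [0] +1/2 = 1/2
S = 1/2
C² = P²·S² = 3/4 ; C = +0.866025

+0.866025  (= +√(3/4))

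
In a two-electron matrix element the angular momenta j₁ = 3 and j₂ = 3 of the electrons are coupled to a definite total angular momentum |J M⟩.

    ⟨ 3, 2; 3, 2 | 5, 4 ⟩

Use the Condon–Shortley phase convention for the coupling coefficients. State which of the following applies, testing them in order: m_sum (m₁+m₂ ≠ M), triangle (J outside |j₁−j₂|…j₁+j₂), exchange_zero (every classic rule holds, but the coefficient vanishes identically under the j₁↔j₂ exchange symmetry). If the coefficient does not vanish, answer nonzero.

m-sum: m₁+m₂ = 2+2 = 4, M = 4  ✓
triangle: |j₁−j₂| = 0 ≤ J = 5 ≤ j₁+j₂ = 6  ✓
exchange: j₁=j₂ and m₁=m₂, and (−1)^(j₁+j₂−J) = (−1)^1 = −1 forces ⟨j₁m₁;j₂m₂|JM⟩ = −⟨j₂m₂;j₁m₁|JM⟩ = −⟨j₁m₁;j₂m₂|JM⟩ ⇒ the coefficient vanishes identically
Racah sum check: Σ_k collapses to 0 ⇒ CG = 0

exchange_zero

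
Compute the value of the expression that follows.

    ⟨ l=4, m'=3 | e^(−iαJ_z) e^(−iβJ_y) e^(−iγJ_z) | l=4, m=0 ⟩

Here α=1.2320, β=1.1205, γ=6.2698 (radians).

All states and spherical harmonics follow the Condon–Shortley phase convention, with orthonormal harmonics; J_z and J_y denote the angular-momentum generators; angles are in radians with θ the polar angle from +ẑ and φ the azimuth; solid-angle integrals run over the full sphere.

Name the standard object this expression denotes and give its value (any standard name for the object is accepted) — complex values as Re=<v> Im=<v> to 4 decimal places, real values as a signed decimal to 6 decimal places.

Wigner D-matrix element, Re=0.3994 Im=-0.2473

This is a Wigner D-matrix element — the rotation-matrix element ⟨l m'| R(α,β,γ) |l m⟩ in the angular-momentum basis.
Split into d^4_{3,0}(β=1.1205) × two z-phases.
Half-angle: c=0.847122, s=0.531398. N=√(5040·1·24·24)=1703.830978
Admissible k: 0..1 (factorial args all ≥0)
  k=0: (−1)^3·1703.8310/(144)·0.8471^5·0.5314^3 = -0.774559
  k=1: (−1)^4·1703.8310/(144)·0.8471^3·0.5314^5 = +0.304791
d^4_{3,0}(1.1205) = -0.774559 +0.304791 = -0.469768
Attach z-rotation phases: D = e^{-i(3)(1.2320)}·(-0.469768)·e^{-i(0)(6.2698)} = +0.399402-0.247304i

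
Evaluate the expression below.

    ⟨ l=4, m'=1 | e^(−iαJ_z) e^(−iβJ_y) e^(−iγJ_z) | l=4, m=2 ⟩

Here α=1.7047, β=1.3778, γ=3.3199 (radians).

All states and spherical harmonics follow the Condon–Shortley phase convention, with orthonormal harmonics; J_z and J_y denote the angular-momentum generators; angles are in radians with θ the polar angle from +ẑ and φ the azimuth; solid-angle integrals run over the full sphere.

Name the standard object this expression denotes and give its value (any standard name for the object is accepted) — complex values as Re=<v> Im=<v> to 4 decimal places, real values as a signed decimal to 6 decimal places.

This is a Wigner D-matrix element — the rotation-matrix element ⟨l m'| R(α,β,γ) |l m⟩ in the angular-momentum basis.
D^4_{1,2}(1.7047,1.3778,3.3199) = e^{-i·1·1.7047}·d^4_{1,2}(1.3778)·e^{-i·2·3.3199}. Compute d first:
c=cos(1.377800/2)=0.771946, s=sin(1.377800/2)=0.635688; N=√[120·6·720·2]=1018.233765
k: max(0,(2)−(1))=1 … min(4+(2),4−(1))=3
  k=1: (−1)^0·1018.2338/(240)·0.7719^7·0.6357^1 = +0.440543
  k=2: (−1)^1·1018.2338/(48)·0.7719^5·0.6357^3 = -1.493733
  k=3: (−1)^2·1018.2338/(72)·0.7719^3·0.6357^5 = +0.675300
d^4_{1,2}(1.3778) = +0.440543 -1.493733 +0.675300 = -0.377890
D = (-0.133504-0.991048i)·(-0.377890)·(+0.937084-0.349104i) = +0.178018+0.333333i

Wigner D-matrix element, Re=0.1780 Im=0.3333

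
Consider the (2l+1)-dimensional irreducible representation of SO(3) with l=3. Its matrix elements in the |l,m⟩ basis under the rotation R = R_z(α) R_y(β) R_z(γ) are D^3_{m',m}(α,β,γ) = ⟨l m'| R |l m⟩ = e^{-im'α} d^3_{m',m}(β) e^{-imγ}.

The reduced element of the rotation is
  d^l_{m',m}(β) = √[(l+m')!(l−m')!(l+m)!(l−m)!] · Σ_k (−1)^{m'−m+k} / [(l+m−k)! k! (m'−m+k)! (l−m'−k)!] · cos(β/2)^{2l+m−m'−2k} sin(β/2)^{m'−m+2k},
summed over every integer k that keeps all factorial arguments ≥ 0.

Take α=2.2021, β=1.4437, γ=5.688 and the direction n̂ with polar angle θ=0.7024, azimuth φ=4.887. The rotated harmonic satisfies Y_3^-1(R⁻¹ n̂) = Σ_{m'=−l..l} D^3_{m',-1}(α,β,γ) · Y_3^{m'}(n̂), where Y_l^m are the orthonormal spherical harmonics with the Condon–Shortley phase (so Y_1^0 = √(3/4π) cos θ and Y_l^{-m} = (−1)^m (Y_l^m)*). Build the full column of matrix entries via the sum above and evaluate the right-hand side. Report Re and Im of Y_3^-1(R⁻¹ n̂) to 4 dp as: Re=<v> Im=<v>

Need the full column D^3_{m',-1} for m'=−3..3 at α=2.2021, β=1.4437, γ=5.6880.
cos(β/2)=0.750585, sin(β/2)=0.660774
d^3_{-3,-1}: single k=2 term ⇒ +0.536723;  D = +0.516981-0.144232i
d^3_{-2,-1}: k∈[1..2] ⇒ +0.497796 -0.771593 = -0.273797;  D = +0.215046+0.169471i
d^3_{-1,-1}: k∈[0..2] ⇒ +0.178812 -1.108651 +0.644412 = -0.285427;  D = +0.010307-0.285241i
d^3_{0,-1}: k∈[0..2] ⇒ -0.545308 +1.267857 -0.327534 = +0.395015;  D = +0.327090-0.221470i
d^3_{1,-1}: k∈[0..2] ⇒ +0.831488 -0.859215 +0.083238 = +0.055511;  D = -0.052253-0.018737i
d^3_{2,-1}: k∈[0..1] ⇒ -0.771593 +0.298996 = -0.472597;  D = -0.133779-0.453267i
d^3_{3,-1}: single k=0 term ⇒ +0.415966;  D = +0.252563-0.330514i
Y_3^{m'}(θ=0.7024,φ=4.887) and Σ D·Y over m':
  (+0.5170-0.1442i)·(-0.0563-0.0974i)  (+0.2150+0.1695i)·(-0.3059+0.1114i)  (+0.0103-0.2852i)·(+0.0694+0.3934i)  (+0.3271-0.2215i)·(-0.0248+0.0000i)  (-0.0523-0.0187i)·(-0.0694+0.3934i)  (-0.1338-0.4533i)·(-0.3059-0.1114i)  (+0.2526-0.3305i)·(+0.0563-0.0974i)
Y_3^-1(R⁻¹ n̂) = -0.039551+0.010724i

Re=-0.0396 Im=0.0107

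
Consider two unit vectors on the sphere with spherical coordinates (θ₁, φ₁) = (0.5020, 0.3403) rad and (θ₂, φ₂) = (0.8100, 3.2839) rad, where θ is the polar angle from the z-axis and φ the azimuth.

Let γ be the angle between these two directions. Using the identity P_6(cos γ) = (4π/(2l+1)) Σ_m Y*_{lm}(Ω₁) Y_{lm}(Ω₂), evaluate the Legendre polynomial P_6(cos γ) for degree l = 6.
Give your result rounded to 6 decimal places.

0.051424

Expand P_6 via completeness: Σ_{m} conj(Y_{6,m}) at Ω₁ times Y_{6,m} at Ω₂ —
  m=-6: Y*=-0.002721+0.005343i  Y=+0.045826-0.052572i  product +0.000156+0.000388i
  m=-5: Y*=-0.004932+0.037518i  Y=-0.174182+0.150180i  product -0.004775-0.007276i
  m=-4: Y*=+0.029660+0.139431i  Y=+0.349791-0.223825i  product +0.041583+0.042133i
  m=-3: Y*=+0.181297+0.295771i  Y=-0.346314+0.157539i  product -0.109381-0.073869i
  m=-2: Y*=+0.390061+0.315815i  Y=-0.016221+0.004746i  product -0.007826-0.003272i
  m=-1: Y*=+0.234879+0.083165i  Y=+0.367363-0.052634i  product +0.090663+0.018189i
  m=+0: Y*=-0.349699-0.000000i  Y=-0.092533+0.000000i  product +0.032359+0.000000i
  m=+1: Y*=-0.234879+0.083165i  Y=-0.367363-0.052634i  product +0.090663-0.018189i
  m=+2: Y*=+0.390061-0.315815i  Y=-0.016221-0.004746i  product -0.007826+0.003272i
  m=+3: Y*=-0.181297+0.295771i  Y=+0.346314+0.157539i  product -0.109381+0.073869i
  m=+4: Y*=+0.029660-0.139431i  Y=+0.349791+0.223825i  product +0.041583-0.042133i
  m=+5: Y*=+0.004932+0.037518i  Y=+0.174182+0.150180i  product -0.004775+0.007276i
  m=+6: Y*=-0.002721-0.005343i  Y=+0.045826+0.052572i  product +0.000156-0.000388i
Accumulated sum +0.053199-0.000000i; after 4π/(2l+1) scaling, +0.051424-0.000000i ⇒ P_6 = 0.051424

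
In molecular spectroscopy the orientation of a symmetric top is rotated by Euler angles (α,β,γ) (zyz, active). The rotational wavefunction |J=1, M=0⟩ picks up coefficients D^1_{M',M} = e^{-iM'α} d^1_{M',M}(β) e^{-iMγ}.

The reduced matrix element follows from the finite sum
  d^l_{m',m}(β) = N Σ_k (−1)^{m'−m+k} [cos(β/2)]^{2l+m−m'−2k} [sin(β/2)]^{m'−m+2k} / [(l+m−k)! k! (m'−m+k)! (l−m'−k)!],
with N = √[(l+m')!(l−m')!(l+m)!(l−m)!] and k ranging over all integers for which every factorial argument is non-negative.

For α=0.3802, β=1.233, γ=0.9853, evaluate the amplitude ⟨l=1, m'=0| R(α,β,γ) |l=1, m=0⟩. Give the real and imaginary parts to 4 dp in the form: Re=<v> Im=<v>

Re=0.3314 Im=0.0000

First d^1_{0,0}(β=1.2330), then the phase factors e^{-i(0)α} and e^{-i(0)γ}:
c=cos(1.233000/2)=0.815907, s=sin(1.233000/2)=0.578183; N=√[1·1·1·1]=1.000000
k: max(0,(0)−(0))=0 … min(1+(0),1−(0))=1
  k=0: (−1)^0·1.0000/(1)·0.8159^2·0.5782^0 = +0.665704
  k=1: (−1)^1·1.0000/(1)·0.8159^0·0.5782^2 = -0.334296
d^1_{0,0}(1.2330) = +0.665704 -0.334296 = +0.331409
Attach z-rotation phases: D = e^{-i(0)(0.3802)}·(+0.331409)·e^{-i(0)(0.9853)} = +0.331409+0.000000i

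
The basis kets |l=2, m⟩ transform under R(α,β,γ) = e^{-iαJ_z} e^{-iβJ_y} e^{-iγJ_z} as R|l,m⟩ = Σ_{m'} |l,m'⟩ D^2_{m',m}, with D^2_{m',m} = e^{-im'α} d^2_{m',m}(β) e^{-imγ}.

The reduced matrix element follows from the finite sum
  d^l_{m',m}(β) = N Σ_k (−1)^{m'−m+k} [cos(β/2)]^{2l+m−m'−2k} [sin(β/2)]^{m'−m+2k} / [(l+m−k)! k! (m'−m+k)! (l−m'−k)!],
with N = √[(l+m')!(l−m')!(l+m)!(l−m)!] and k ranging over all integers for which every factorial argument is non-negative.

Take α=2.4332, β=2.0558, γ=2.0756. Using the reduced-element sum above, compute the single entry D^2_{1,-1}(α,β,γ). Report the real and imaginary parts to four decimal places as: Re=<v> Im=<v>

D^2_{1,-1}(2.4332,2.0558,2.0756) = e^{-i·1·2.4332}·d^2_{1,-1}(2.0558)·e^{-i·-1·2.0756}. Compute d first:
With c≡cos(β/2)=0.516618 and s≡sin(β/2)=0.856216, N=[6·1·1·6]^{1/2}=6.000000
Admissible k: 0..1 (factorial args all ≥0)
  k=0: (−1)^2·6.0000/(2)·0.5166^2·0.8562^2 = +0.586985
  k=1: (−1)^3·6.0000/(6)·0.5166^0·0.8562^4 = -0.537444
d^2_{1,-1}(2.0558) = +0.586985 -0.537444 = +0.049541
Attach z-rotation phases: D = e^{-i(1)(2.4332)}·(+0.049541)·e^{-i(-1)(2.0756)} = +0.046407-0.017341i

Re=0.0464 Im=-0.0173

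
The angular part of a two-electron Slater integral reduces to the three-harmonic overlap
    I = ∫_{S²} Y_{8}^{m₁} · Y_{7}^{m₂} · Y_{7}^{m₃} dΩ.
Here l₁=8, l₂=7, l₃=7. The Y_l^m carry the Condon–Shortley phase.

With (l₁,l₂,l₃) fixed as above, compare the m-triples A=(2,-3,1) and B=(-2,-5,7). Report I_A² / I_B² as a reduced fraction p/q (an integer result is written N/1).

13/21

l's match ⇒ only the (l;m) 3-j factors differ between A and B.
A: triangle coeff Δ(8,7,7) = 1/22086194130; Σ_t [0,4]: t=0:+1/2786918400 t=1:−1/130636800 t=2:+1/39813120 t=3:−1/62208000 t=4:+1/597196800 = 143/41803776000; (3j)²=26/7429 [(8 7 7; 2 -3 1)], sign=+1
B: triangle coeff Δ(8,7,7) = 1/22086194130; Σ_t [2,2]: t=2:+1/41803776000 = 1/41803776000; (3j)²=42/7429 [(8 7 7; -2 -5 7)], sign=+1
I_A²/I_B² = (26/7429)/(42/7429) = 13/21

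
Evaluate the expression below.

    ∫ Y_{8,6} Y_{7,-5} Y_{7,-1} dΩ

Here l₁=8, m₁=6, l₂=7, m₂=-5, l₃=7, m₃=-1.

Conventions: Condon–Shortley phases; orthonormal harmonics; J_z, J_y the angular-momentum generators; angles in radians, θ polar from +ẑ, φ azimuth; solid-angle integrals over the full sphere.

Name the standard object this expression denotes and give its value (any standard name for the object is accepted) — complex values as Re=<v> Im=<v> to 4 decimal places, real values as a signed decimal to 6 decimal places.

This is a Gaunt coefficient — the integral of a triple product of spherical harmonics over the sphere.
Rules hold: Σm=0, L=22 even, 1≤7≤15.
N = 17·15·15 = 3825
Δ = 8!·8!·6!/23! = 1/22086194130
Racah Σ t=1..7: t=1:−1/18289152000 t=2:+1/248832000 t=3:−1/24883200 t=4:+1/11943936 t=5:−1/24883200 t=6:+1/248832000 t=7:−1/18289152000 = 11/975421440
⇒ 3j(8 7 7; 0 0 0)² = 1750/289731, sgn -1
Racah Σ t=0..2: t=0:+1/2786918400 t=1:−1/3048192000 t=2:+1/41803776000 = 1/18289152000
⇒ 3j(8 7 7; 6 -5 -1)² = 512/780045, sgn +1
4πI² = N·(3j₀)²·(3jₘ)² = 640000/42204149
I = -1·√(0.0151644/4π) = -0.03473821

Gaunt coefficient, -0.034738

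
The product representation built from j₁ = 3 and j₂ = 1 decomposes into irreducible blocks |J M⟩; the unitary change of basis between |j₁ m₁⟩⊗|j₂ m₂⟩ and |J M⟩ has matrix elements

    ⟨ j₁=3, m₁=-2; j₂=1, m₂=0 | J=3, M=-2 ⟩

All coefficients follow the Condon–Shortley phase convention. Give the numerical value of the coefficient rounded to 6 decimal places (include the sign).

−√(1/3) = -0.577350

√[7·1!5!1!/8! · 1!5!1!1!1!5!] = √(300)
  +(−1)^0/∏(0,1,5,1,0,0)! = 1/120  (running 1/120)
  +(−1)^1/∏(1,0,4,0,1,1)! = -1/24  (running -1/30)
⟨..|..⟩ = √(300)·(-1/30) = -0.577350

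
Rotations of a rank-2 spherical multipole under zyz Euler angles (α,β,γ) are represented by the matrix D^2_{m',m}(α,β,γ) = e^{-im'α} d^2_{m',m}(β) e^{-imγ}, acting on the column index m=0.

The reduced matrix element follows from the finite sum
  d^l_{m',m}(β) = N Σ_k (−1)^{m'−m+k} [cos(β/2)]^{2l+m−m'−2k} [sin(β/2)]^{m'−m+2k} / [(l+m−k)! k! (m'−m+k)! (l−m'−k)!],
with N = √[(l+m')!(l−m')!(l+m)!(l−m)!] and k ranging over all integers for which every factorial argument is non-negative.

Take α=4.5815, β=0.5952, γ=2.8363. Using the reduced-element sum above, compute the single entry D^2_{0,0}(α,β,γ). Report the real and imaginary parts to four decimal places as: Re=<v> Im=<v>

D^2_{0,0}(4.5815,0.5952,2.8363) = e^{-i·0·4.5815}·d^2_{0,0}(0.5952)·e^{-i·0·2.8363}. Compute d first:
With c≡cos(β/2)=0.956043 and s≡sin(β/2)=0.293227, N=[2·2·2·2]^{1/2}=4.000000
Admissible k: 0..2 (factorial args all ≥0)
  k=0: (−1)^0·4.0000/(4)·0.9560^4·0.2932^0 = +0.835429
  k=1: (−1)^1·4.0000/(1)·0.9560^2·0.2932^2 = -0.314356
  k=2: (−1)^2·4.0000/(4)·0.9560^0·0.2932^4 = +0.007393
d^2_{0,0}(0.5952) = +0.835429 -0.314356 +0.007393 = +0.528466
Phases: e^{-i·(0)·4.5815}=+1.000000+0.000000i, e^{-i·(0)·2.8363}=+1.000000+0.000000i ⇒ D=+0.528466+0.000000i

Re=0.5285 Im=0.0000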